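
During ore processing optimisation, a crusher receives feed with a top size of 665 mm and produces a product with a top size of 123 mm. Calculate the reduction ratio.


Reduction ratio = feed size / product size
= 665 / 123
= 5.4065

5.4065


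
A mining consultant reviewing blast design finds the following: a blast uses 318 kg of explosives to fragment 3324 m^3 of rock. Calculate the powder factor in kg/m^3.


Powder factor = explosive mass / rock volume
= 318 / 3324
= 0.0957 kg/m^3

0.0957 kg/m^3


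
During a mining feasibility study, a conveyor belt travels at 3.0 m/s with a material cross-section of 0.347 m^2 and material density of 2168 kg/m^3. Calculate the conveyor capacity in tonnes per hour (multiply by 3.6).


8124.7968 t/h

Volumetric flow = speed * area
= 3.0 * 0.347 = 1.041 m^3/s
Mass flow = volumetric * density
= 1.041 * 2168 = 2256.888 kg/s
Convert to t/h: multiply by 3.6
Capacity = 2256.888 * 3.6
= 8124.7968 t/h


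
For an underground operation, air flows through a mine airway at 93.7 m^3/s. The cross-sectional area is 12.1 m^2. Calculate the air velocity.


Velocity = flow rate / cross-sectional area
= 93.7 / 12.1
= 7.7438 m/s

7.7438 m/s


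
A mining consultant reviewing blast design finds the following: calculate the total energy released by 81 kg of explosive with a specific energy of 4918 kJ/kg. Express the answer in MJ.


Energy = mass * specific_energy / 1000
= 81 * 4918 / 1000
= 398358 / 1000
= 398.358 MJ

398.358 MJ


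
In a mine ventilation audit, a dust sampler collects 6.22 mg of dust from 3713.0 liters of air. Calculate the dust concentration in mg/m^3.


1.6752 mg/m^3

Convert liters to m^3: 1 m^3 = 1000 L
Concentration = mass / volume * 1000
= 6.22 / 3713.0 * 1000
= 0.00167519526 * 1000
= 1.6752 mg/m^3


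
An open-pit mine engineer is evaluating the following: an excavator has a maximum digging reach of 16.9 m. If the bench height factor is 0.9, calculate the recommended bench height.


15.21 m

Bench height = reach * factor
= 16.9 * 0.9
= 15.21 m


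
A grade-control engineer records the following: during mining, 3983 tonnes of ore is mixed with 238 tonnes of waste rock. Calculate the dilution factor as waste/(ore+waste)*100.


Total material = ore + waste
= 3983 + 238 = 4221 tonnes
Dilution = waste / total * 100
= 238 / 4221 * 100
= 0.05638474295 * 100
= 5.6385%

5.6385%


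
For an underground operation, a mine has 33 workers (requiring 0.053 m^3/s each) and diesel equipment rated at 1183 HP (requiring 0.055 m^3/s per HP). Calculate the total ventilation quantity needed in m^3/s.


Airflow for workers:
Q_people = 33 * 0.053 = 1.749 m^3/s
Airflow for diesel equipment:
Q_diesel = 1183 * 0.055 = 65.065 m^3/s
Total ventilation:
Q_total = 1.749 + 65.065
= 66.814 m^3/s

66.814 m^3/s


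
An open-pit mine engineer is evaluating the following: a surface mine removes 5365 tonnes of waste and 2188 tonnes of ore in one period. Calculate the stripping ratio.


Stripping ratio = waste tonnage / ore tonnage
= 5365 / 2188
= 2.452

2.452


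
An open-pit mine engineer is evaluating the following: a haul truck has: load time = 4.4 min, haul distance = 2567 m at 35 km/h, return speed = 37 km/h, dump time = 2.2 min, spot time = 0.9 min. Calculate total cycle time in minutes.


16.0633 min

Convert haul speed to m/min: 35 * 1000/60 = 583.3333333 m/min
Haul time = 2567 / 583.3333333 = 4.400571429 min
Convert return speed to m/min: 37 * 1000/60 = 616.6666667 m/min
Return time = 2567 / 616.6666667 = 4.162702703 min
Total cycle time:
= 4.4 + 4.400571429 + 2.2 + 4.162702703 + 0.9
= 16.0633 min


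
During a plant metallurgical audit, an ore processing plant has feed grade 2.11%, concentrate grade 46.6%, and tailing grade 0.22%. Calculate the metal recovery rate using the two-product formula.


Using the two-product formula:
R = 100 * c * (f - t) / (f * (c - t))
Numerator = 100 * 46.6 * (2.11 - 0.22)
= 100 * 46.6 * 1.89
= 8807.4
Denominator = 2.11 * (46.6 - 0.22)
= 2.11 * 46.38
= 97.8618
R = 8807.4 / 97.8618
= 89.9983%

89.9983%


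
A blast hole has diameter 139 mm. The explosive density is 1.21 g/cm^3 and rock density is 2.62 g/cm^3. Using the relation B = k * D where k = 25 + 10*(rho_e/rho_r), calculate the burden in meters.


4.1169 m

First, compute k:
rho_e / rho_r = 1.21 / 2.62 = 0.4618320611
k = 25 + 10 * 0.4618320611 = 29.61832061
Then, compute burden:
B = k * D / 1000 = 29.61832061 * 139 / 1000
= 4116.946565 / 1000
= 4.1169 m


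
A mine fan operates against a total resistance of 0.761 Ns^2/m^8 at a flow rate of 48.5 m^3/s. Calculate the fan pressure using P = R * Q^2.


Compute Q^2:
Q^2 = 48.5^2 = 2352.25
Compute pressure:
P = R * Q^2 = 0.761 * 2352.25
= 1790.0623 Pa

1790.0623 Pa


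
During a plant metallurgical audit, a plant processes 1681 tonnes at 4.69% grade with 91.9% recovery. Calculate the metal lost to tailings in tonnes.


6.386 tonnes

Total metal in feed:
= 1681 * 4.69 / 100 = 78.8389 tonnes
Metal recovered:
= 78.8389 * 91.9 / 100 = 72.4529491 tonnes
Metal lost to tailings:
= 78.8389 - 72.4529491
= 6.386 tonnes


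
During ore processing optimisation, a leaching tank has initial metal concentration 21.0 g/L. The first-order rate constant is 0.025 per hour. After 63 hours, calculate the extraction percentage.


Compute the exponent:
-k * t = -0.025 * 63 = -1.575
Remaining concentration:
C = 21.0 * exp(-1.575)
= 21.0 * 0.2070075527
= 4.347158606 g/L
Extracted = 21.0 - 4.347158606 = 16.65284139 g/L
Extraction % = 16.65284139 / 21.0 * 100
= 79.2992%

79.2992%


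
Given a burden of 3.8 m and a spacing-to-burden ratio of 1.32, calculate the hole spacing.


Spacing = burden * ratio
= 3.8 * 1.32
= 5.016 m

5.016 m


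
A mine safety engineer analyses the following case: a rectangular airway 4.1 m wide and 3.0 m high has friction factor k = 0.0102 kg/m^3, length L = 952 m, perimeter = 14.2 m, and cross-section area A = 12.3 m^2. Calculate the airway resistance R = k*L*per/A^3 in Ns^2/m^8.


0.0741 Ns^2/m^8

Compute the numerator:
k * L * per = 0.0102 * 952 * 14.2
= 137.88768
Compute the denominator:
A^3 = 12.3^3 = 1860.867
Resistance:
R = 137.88768 / 1860.867
= 0.0741 Ns^2/m^8


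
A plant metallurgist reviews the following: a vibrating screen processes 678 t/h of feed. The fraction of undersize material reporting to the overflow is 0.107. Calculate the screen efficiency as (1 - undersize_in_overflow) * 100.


89.3%

Screen efficiency = (1 - fraction of undersize in overflow) * 100
= (1 - 0.107) * 100
= 0.893 * 100
= 89.3%


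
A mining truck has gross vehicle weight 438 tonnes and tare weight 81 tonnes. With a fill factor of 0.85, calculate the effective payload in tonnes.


Maximum payload = gross - tare
= 438 - 81 = 357 tonnes
Effective payload = max payload * fill factor
= 357 * 0.85
= 303.45 tonnes

303.45 tonnes


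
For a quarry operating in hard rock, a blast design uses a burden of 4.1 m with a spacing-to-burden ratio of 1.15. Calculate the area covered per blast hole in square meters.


First, find the spacing:
Spacing = burden * ratio = 4.1 * 1.15
= 4.715 m
Then, calculate the area:
Area = burden * spacing = 4.1 * 4.715
= 19.3315 m^2

19.3315 m^2


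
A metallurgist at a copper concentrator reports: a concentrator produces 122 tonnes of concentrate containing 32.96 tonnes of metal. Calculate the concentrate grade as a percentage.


27.0164%

Grade = (metal in concentrate / concentrate mass) * 100
= (32.96 / 122) * 100
= 0.2701639344 * 100
= 27.0164%


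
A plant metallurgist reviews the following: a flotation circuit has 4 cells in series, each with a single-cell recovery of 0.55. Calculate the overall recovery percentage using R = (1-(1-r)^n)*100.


Complement of single-cell recovery:
1 - r = 1 - 0.55 = 0.45
Raise to power n:
(1 - r)^4 = 0.45^4 = 0.04100625
Overall recovery:
R = (1 - 0.04100625) * 100
= 95.8994%

95.8994%


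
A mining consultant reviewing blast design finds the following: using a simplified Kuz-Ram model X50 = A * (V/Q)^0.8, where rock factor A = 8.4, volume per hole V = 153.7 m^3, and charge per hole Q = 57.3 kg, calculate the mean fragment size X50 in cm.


18.4967 cm

Compute V/Q:
V/Q = 153.7 / 57.3 = 2.682373473
Raise to the power 0.8:
(V/Q)^0.8 = 2.682373473^0.8 = 2.201990274
Multiply by A:
X50 = 8.4 * 2.201990274
= 18.4967 cm


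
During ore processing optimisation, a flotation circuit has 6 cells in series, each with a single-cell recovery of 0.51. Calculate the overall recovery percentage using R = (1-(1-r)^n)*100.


98.6159%

Complement of single-cell recovery:
1 - r = 1 - 0.51 = 0.49
Raise to power n:
(1 - r)^6 = 0.49^6 = 0.0138412872
Overall recovery:
R = (1 - 0.0138412872) * 100
= 98.6159%


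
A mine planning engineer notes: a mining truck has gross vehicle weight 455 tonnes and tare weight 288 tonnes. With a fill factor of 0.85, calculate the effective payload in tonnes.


141.95 tonnes

Maximum payload = gross - tare
= 455 - 288 = 167 tonnes
Effective payload = max payload * fill factor
= 167 * 0.85
= 141.95 tonnes


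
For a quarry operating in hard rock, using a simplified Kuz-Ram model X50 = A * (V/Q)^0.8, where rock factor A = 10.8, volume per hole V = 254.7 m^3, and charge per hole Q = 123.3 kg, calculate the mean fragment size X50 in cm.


Compute V/Q:
V/Q = 254.7 / 123.3 = 2.065693431
Raise to the power 0.8:
(V/Q)^0.8 = 2.065693431^0.8 = 1.78670435
Multiply by A:
X50 = 10.8 * 1.78670435
= 19.2964 cm

19.2964 cm


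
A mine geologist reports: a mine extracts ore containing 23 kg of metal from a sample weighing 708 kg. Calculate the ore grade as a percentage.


Ore grade = (metal mass / ore mass) * 100
= (23 / 708) * 100
= 0.03248587571 * 100
= 3.2486%

3.2486%


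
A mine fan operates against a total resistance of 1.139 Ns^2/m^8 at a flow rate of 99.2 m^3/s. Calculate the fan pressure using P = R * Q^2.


Compute Q^2:
Q^2 = 99.2^2 = 9840.64
Compute pressure:
P = R * Q^2 = 1.139 * 9840.64
= 11208.489 Pa

11208.489 Pa


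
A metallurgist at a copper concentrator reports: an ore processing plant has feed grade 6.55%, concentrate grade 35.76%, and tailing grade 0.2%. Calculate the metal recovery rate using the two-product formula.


Using the two-product formula:
R = 100 * c * (f - t) / (f * (c - t))
Numerator = 100 * 35.76 * (6.55 - 0.2)
= 100 * 35.76 * 6.35
= 22707.6
Denominator = 6.55 * (35.76 - 0.2)
= 6.55 * 35.56
= 232.918
R = 22707.6 / 232.918
= 97.4918%

97.4918%


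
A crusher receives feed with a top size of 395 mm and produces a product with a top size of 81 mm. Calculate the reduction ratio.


4.8765

Reduction ratio = feed size / product size
= 395 / 81
= 4.8765


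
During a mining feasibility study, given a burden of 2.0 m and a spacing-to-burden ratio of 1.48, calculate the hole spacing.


2.96 m

Spacing = burden * ratio
= 2.0 * 1.48
= 2.96 m


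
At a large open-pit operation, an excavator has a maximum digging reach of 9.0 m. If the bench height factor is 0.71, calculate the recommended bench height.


Bench height = reach * factor
= 9.0 * 0.71
= 6.39 m

6.39 m


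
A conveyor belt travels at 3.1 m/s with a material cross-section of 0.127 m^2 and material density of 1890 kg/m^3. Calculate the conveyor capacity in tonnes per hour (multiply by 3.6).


Volumetric flow = speed * area
= 3.1 * 0.127 = 0.3937 m^3/s
Mass flow = volumetric * density
= 0.3937 * 1890 = 744.093 kg/s
Convert to t/h: multiply by 3.6
Capacity = 744.093 * 3.6
= 2678.7348 t/h

2678.7348 t/h


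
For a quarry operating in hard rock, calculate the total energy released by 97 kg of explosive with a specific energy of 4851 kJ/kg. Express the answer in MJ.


470.547 MJ

Energy = mass * specific_energy / 1000
= 97 * 4851 / 1000
= 470547 / 1000
= 470.547 MJ


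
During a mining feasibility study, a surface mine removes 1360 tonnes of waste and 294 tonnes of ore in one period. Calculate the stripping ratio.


4.6259

Stripping ratio = waste tonnage / ore tonnage
= 1360 / 294
= 4.6259


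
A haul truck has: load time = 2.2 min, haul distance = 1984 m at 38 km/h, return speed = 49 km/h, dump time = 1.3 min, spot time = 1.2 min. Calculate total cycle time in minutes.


Convert haul speed to m/min: 38 * 1000/60 = 633.3333333 m/min
Haul time = 1984 / 633.3333333 = 3.132631579 min
Convert return speed to m/min: 49 * 1000/60 = 816.6666667 m/min
Return time = 1984 / 816.6666667 = 2.429387755 min
Total cycle time:
= 2.2 + 3.132631579 + 1.3 + 2.429387755 + 1.2
= 10.262 min

10.262 min


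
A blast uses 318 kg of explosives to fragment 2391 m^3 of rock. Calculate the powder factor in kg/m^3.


Powder factor = explosive mass / rock volume
= 318 / 2391
= 0.133 kg/m^3

0.133 kg/m^3


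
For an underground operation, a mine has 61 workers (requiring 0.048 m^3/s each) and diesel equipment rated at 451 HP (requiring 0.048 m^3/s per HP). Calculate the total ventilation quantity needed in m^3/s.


Airflow for workers:
Q_people = 61 * 0.048 = 2.928 m^3/s
Airflow for diesel equipment:
Q_diesel = 451 * 0.048 = 21.648 m^3/s
Total ventilation:
Q_total = 2.928 + 21.648
= 24.576 m^3/s

24.576 m^3/s


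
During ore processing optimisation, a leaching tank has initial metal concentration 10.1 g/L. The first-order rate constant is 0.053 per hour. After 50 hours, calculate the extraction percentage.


Compute the exponent:
-k * t = -0.053 * 50 = -2.65
Remaining concentration:
C = 10.1 * exp(-2.65)
= 10.1 * 0.07065121306
= 0.7135772519 g/L
Extracted = 10.1 - 0.7135772519 = 9.386422748 g/L
Extraction % = 9.386422748 / 10.1 * 100
= 92.9349%

92.9349%


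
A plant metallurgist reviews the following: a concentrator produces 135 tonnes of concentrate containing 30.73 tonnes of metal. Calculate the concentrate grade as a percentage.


22.763%

Grade = (metal in concentrate / concentrate mass) * 100
= (30.73 / 135) * 100
= 0.2276296296 * 100
= 22.763%


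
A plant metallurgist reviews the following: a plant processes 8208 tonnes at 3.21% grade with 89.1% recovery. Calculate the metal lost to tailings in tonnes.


Total metal in feed:
= 8208 * 3.21 / 100 = 263.4768 tonnes
Metal recovered:
= 263.4768 * 89.1 / 100 = 234.7578288 tonnes
Metal lost to tailings:
= 263.4768 - 234.7578288
= 28.719 tonnes

28.719 tonnes


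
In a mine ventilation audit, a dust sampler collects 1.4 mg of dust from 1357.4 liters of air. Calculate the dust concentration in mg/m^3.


Convert liters to m^3: 1 m^3 = 1000 L
Concentration = mass / volume * 1000
= 1.4 / 1357.4 * 1000
= 0.001031383527 * 1000
= 1.0314 mg/m^3

1.0314 mg/m^3


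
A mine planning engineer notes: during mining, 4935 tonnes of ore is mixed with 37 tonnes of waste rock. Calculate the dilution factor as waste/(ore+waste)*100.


Total material = ore + waste
= 4935 + 37 = 4972 tonnes
Dilution = waste / total * 100
= 37 / 4972 * 100
= 0.007441673371 * 100
= 0.7442%

0.7442%


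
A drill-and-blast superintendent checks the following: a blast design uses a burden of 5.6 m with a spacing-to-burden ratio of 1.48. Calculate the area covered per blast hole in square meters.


First, find the spacing:
Spacing = burden * ratio = 5.6 * 1.48
= 8.288 m
Then, calculate the area:
Area = burden * spacing = 5.6 * 8.288
= 46.4128 m^2

46.4128 m^2


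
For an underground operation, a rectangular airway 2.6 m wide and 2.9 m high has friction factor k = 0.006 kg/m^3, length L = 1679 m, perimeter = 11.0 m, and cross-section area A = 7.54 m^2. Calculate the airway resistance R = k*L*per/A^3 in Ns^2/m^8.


0.2585 Ns^2/m^8

Compute the numerator:
k * L * per = 0.006 * 1679 * 11.0
= 110.814
Compute the denominator:
A^3 = 7.54^3 = 428.661064
Resistance:
R = 110.814 / 428.661064
= 0.2585 Ns^2/m^8


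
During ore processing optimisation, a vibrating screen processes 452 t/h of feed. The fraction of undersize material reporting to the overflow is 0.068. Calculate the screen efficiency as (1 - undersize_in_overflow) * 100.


Screen efficiency = (1 - fraction of undersize in overflow) * 100
= (1 - 0.068) * 100
= 0.932 * 100
= 93.2%

93.2%


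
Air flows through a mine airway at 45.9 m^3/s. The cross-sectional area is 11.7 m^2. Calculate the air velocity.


3.9231 m/s

Velocity = flow rate / cross-sectional area
= 45.9 / 11.7
= 3.9231 m/s


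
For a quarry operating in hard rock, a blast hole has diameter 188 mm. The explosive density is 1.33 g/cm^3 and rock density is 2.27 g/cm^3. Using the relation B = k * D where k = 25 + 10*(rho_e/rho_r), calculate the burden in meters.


First, compute k:
rho_e / rho_r = 1.33 / 2.27 = 0.5859030837
k = 25 + 10 * 0.5859030837 = 30.85903084
Then, compute burden:
B = k * D / 1000 = 30.85903084 * 188 / 1000
= 5801.497797 / 1000
= 5.8015 m

5.8015 m


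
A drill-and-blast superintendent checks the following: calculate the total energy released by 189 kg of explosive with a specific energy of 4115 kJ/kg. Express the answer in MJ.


777.735 MJ

Energy = mass * specific_energy / 1000
= 189 * 4115 / 1000
= 777735 / 1000
= 777.735 MJ


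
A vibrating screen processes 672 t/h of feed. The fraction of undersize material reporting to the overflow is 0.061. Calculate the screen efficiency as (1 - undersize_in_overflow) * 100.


93.9%

Screen efficiency = (1 - fraction of undersize in overflow) * 100
= (1 - 0.061) * 100
= 0.939 * 100
= 93.9%


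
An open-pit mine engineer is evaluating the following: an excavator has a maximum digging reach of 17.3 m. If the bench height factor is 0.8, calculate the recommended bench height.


13.84 m

Bench height = reach * factor
= 17.3 * 0.8
= 13.84 m


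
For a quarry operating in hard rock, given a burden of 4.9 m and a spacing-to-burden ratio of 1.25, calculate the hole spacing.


6.125 m

Spacing = burden * ratio
= 4.9 * 1.25
= 6.125 m


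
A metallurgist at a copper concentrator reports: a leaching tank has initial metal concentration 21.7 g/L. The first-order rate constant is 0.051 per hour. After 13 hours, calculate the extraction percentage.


Compute the exponent:
-k * t = -0.051 * 13 = -0.663
Remaining concentration:
C = 21.7 * exp(-0.663)
= 21.7 * 0.515303104
= 11.18207736 g/L
Extracted = 21.7 - 11.18207736 = 10.51792264 g/L
Extraction % = 10.51792264 / 21.7 * 100
= 48.4697%

48.4697%


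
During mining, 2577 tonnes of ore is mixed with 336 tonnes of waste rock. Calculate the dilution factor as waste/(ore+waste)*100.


Total material = ore + waste
= 2577 + 336 = 2913 tonnes
Dilution = waste / total * 100
= 336 / 2913 * 100
= 0.1153450051 * 100
= 11.5345%

11.5345%


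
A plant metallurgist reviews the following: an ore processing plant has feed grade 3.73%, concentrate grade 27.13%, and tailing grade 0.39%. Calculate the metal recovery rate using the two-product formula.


Using the two-product formula:
R = 100 * c * (f - t) / (f * (c - t))
Numerator = 100 * 27.13 * (3.73 - 0.39)
= 100 * 27.13 * 3.34
= 9061.42
Denominator = 3.73 * (27.13 - 0.39)
= 3.73 * 26.74
= 99.7402
R = 9061.42 / 99.7402
= 90.8502%

90.8502%


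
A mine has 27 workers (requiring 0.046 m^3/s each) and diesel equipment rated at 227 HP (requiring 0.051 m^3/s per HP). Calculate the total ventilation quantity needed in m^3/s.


Airflow for workers:
Q_people = 27 * 0.046 = 1.242 m^3/s
Airflow for diesel equipment:
Q_diesel = 227 * 0.051 = 11.577 m^3/s
Total ventilation:
Q_total = 1.242 + 11.577
= 12.819 m^3/s

12.819 m^3/s


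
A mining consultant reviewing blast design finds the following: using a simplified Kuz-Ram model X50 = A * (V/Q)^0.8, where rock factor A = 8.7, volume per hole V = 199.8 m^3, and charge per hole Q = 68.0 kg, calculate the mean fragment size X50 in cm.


Compute V/Q:
V/Q = 199.8 / 68.0 = 2.938235294
Raise to the power 0.8:
(V/Q)^0.8 = 2.938235294^0.8 = 2.368477465
Multiply by A:
X50 = 8.7 * 2.368477465
= 20.6058 cm

20.6058 cm


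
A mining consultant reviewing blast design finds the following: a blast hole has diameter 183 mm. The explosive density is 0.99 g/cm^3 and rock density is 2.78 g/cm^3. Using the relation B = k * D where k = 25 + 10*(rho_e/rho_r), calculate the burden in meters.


First, compute k:
rho_e / rho_r = 0.99 / 2.78 = 0.3561151079
k = 25 + 10 * 0.3561151079 = 28.56115108
Then, compute burden:
B = k * D / 1000 = 28.56115108 * 183 / 1000
= 5226.690647 / 1000
= 5.2267 m

5.2267 m


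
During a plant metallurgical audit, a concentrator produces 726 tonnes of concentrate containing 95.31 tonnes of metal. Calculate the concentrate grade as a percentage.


Grade = (metal in concentrate / concentrate mass) * 100
= (95.31 / 726) * 100
= 0.1312809917 * 100
= 13.1281%

13.1281%


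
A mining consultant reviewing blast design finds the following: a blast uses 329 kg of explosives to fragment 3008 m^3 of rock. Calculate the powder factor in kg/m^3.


0.1094 kg/m^3

Powder factor = explosive mass / rock volume
= 329 / 3008
= 0.1094 kg/m^3


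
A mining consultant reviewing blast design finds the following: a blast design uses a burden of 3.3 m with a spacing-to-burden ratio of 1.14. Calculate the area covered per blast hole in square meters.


12.4146 m^2

First, find the spacing:
Spacing = burden * ratio = 3.3 * 1.14
= 3.762 m
Then, calculate the area:
Area = burden * spacing = 3.3 * 3.762
= 12.4146 m^2


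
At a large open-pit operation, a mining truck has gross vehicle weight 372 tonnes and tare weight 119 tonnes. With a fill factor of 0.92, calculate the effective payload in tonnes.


Maximum payload = gross - tare
= 372 - 119 = 253 tonnes
Effective payload = max payload * fill factor
= 253 * 0.92
= 232.76 tonnes

232.76 tonnes


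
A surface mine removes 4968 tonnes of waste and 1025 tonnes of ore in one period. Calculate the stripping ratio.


4.8468

Stripping ratio = waste tonnage / ore tonnage
= 4968 / 1025
= 4.8468


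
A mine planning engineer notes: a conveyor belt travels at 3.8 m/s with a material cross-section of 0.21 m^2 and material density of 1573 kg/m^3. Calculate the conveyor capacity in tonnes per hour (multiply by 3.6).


4518.9144 t/h

Volumetric flow = speed * area
= 3.8 * 0.21 = 0.798 m^3/s
Mass flow = volumetric * density
= 0.798 * 1573 = 1255.254 kg/s
Convert to t/h: multiply by 3.6
Capacity = 1255.254 * 3.6
= 4518.9144 t/h


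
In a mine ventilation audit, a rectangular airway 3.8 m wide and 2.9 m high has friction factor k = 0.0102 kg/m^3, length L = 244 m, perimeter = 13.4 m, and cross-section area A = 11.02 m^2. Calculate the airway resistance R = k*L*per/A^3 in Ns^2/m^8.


0.0249 Ns^2/m^8

Compute the numerator:
k * L * per = 0.0102 * 244 * 13.4
= 33.34992
Compute the denominator:
A^3 = 11.02^3 = 1338.273208
Resistance:
R = 33.34992 / 1338.273208
= 0.0249 Ns^2/m^8


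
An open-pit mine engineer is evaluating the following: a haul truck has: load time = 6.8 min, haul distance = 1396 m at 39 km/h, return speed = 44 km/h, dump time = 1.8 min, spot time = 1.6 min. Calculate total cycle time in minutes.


14.2513 min

Convert haul speed to m/min: 39 * 1000/60 = 650 m/min
Haul time = 1396 / 650 = 2.147692308 min
Convert return speed to m/min: 44 * 1000/60 = 733.3333333 m/min
Return time = 1396 / 733.3333333 = 1.903636364 min
Total cycle time:
= 6.8 + 2.147692308 + 1.8 + 1.903636364 + 1.6
= 14.2513 min


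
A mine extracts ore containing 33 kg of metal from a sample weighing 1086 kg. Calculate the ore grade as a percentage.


Ore grade = (metal mass / ore mass) * 100
= (33 / 1086) * 100
= 0.03038674033 * 100
= 3.0387%

3.0387%


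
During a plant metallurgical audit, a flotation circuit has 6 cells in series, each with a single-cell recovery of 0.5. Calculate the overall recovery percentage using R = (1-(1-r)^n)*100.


Complement of single-cell recovery:
1 - r = 1 - 0.5 = 0.5
Raise to power n:
(1 - r)^6 = 0.5^6 = 0.015625
Overall recovery:
R = (1 - 0.015625) * 100
= 98.4375%

98.4375%


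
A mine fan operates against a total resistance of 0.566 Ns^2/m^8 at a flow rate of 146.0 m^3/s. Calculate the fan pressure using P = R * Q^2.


12064.856 Pa

Compute Q^2:
Q^2 = 146.0^2 = 21316.0
Compute pressure:
P = R * Q^2 = 0.566 * 21316.0
= 12064.856 Pa


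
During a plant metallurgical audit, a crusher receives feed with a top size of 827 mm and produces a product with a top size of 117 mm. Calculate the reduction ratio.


Reduction ratio = feed size / product size
= 827 / 117
= 7.0684

7.0684


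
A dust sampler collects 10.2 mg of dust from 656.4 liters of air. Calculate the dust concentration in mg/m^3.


15.5393 mg/m^3

Convert liters to m^3: 1 m^3 = 1000 L
Concentration = mass / volume * 1000
= 10.2 / 656.4 * 1000
= 0.0155393053 * 1000
= 15.5393 mg/m^3


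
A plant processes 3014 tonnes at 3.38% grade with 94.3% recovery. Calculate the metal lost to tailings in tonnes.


5.8068 tonnes

Total metal in feed:
= 3014 * 3.38 / 100 = 101.8732 tonnes
Metal recovered:
= 101.8732 * 94.3 / 100 = 96.0664276 tonnes
Metal lost to tailings:
= 101.8732 - 96.0664276
= 5.8068 tonnes


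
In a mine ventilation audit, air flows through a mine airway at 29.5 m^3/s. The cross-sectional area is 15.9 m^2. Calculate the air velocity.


Velocity = flow rate / cross-sectional area
= 29.5 / 15.9
= 1.8553 m/s

1.8553 m/s


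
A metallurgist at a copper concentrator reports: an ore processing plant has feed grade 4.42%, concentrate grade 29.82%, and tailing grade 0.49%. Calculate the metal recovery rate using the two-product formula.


90.3995%

Using the two-product formula:
R = 100 * c * (f - t) / (f * (c - t))
Numerator = 100 * 29.82 * (4.42 - 0.49)
= 100 * 29.82 * 3.93
= 11719.26
Denominator = 4.42 * (29.82 - 0.49)
= 4.42 * 29.33
= 129.6386
R = 11719.26 / 129.6386
= 90.3995%


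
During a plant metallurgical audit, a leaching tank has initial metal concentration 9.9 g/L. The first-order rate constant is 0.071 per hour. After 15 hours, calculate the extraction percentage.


65.5272%

Compute the exponent:
-k * t = -0.071 * 15 = -1.065
Remaining concentration:
C = 9.9 * exp(-1.065)
= 9.9 * 0.3447278548
= 3.412805762 g/L
Extracted = 9.9 - 3.412805762 = 6.487194238 g/L
Extraction % = 6.487194238 / 9.9 * 100
= 65.5272%


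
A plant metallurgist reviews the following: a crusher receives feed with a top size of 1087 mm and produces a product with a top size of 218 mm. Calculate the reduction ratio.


4.9862

Reduction ratio = feed size / product size
= 1087 / 218
= 4.9862


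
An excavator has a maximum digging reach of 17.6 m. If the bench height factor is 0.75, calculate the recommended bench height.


Bench height = reach * factor
= 17.6 * 0.75
= 13.2 m

13.2 m


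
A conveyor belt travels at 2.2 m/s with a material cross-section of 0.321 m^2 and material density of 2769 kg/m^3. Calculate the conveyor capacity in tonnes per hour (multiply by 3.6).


7039.6841 t/h

Volumetric flow = speed * area
= 2.2 * 0.321 = 0.7062 m^3/s
Mass flow = volumetric * density
= 0.7062 * 2769 = 1955.4678 kg/s
Convert to t/h: multiply by 3.6
Capacity = 1955.4678 * 3.6
= 7039.6841 t/h


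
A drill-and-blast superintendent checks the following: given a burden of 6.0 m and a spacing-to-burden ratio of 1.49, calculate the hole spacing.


8.94 m

Spacing = burden * ratio
= 6.0 * 1.49
= 8.94 m


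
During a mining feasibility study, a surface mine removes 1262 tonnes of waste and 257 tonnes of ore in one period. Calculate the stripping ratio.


4.9105

Stripping ratio = waste tonnage / ore tonnage
= 1262 / 257
= 4.9105


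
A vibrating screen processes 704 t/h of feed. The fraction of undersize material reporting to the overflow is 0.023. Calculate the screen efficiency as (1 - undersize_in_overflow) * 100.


Screen efficiency = (1 - fraction of undersize in overflow) * 100
= (1 - 0.023) * 100
= 0.977 * 100
= 97.7%

97.7%


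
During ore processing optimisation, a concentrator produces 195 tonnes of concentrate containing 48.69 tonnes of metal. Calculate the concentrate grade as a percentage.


24.9692%

Grade = (metal in concentrate / concentrate mass) * 100
= (48.69 / 195) * 100
= 0.2496923077 * 100
= 24.9692%


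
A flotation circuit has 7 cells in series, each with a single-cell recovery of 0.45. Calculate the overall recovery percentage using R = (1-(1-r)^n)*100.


Complement of single-cell recovery:
1 - r = 1 - 0.45 = 0.55
Raise to power n:
(1 - r)^7 = 0.55^7 = 0.01522435234
Overall recovery:
R = (1 - 0.01522435234) * 100
= 98.4776%

98.4776%


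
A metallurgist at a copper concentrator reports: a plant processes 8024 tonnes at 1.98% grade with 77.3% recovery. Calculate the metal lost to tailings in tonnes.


Total metal in feed:
= 8024 * 1.98 / 100 = 158.8752 tonnes
Metal recovered:
= 158.8752 * 77.3 / 100 = 122.8105296 tonnes
Metal lost to tailings:
= 158.8752 - 122.8105296
= 36.0647 tonnes

36.0647 tonnes


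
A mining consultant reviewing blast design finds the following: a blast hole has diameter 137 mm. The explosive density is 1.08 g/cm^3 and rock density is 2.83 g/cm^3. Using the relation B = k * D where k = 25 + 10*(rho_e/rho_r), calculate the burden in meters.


3.9478 m

First, compute k:
rho_e / rho_r = 1.08 / 2.83 = 0.3816254417
k = 25 + 10 * 0.3816254417 = 28.81625442
Then, compute burden:
B = k * D / 1000 = 28.81625442 * 137 / 1000
= 3947.826855 / 1000
= 3.9478 m


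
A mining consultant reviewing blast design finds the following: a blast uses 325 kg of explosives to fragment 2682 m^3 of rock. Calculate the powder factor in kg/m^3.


0.1212 kg/m^3

Powder factor = explosive mass / rock volume
= 325 / 2682
= 0.1212 kg/m^3


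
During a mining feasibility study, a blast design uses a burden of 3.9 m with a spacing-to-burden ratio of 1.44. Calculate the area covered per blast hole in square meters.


First, find the spacing:
Spacing = burden * ratio = 3.9 * 1.44
= 5.616 m
Then, calculate the area:
Area = burden * spacing = 3.9 * 5.616
= 21.9024 m^2

21.9024 m^2


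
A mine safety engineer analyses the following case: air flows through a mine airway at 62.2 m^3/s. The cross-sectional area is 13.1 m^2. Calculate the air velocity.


4.7481 m/s

Velocity = flow rate / cross-sectional area
= 62.2 / 13.1
= 4.7481 m/s


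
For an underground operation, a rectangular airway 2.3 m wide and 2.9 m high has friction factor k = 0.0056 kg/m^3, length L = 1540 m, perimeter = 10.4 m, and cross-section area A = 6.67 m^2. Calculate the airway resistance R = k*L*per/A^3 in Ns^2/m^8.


Compute the numerator:
k * L * per = 0.0056 * 1540 * 10.4
= 89.6896
Compute the denominator:
A^3 = 6.67^3 = 296.740963
Resistance:
R = 89.6896 / 296.740963
= 0.3022 Ns^2/m^8

0.3022 Ns^2/m^8


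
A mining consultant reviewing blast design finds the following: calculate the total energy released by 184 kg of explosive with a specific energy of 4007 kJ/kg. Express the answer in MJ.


Energy = mass * specific_energy / 1000
= 184 * 4007 / 1000
= 737288 / 1000
= 737.288 MJ

737.288 MJ


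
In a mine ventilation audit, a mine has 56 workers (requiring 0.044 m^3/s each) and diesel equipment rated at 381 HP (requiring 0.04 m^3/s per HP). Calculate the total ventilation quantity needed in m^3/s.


Airflow for workers:
Q_people = 56 * 0.044 = 2.464 m^3/s
Airflow for diesel equipment:
Q_diesel = 381 * 0.04 = 15.24 m^3/s
Total ventilation:
Q_total = 2.464 + 15.24
= 17.704 m^3/s

17.704 m^3/s


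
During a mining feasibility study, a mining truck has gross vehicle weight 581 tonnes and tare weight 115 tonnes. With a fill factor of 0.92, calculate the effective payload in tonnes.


Maximum payload = gross - tare
= 581 - 115 = 466 tonnes
Effective payload = max payload * fill factor
= 466 * 0.92
= 428.72 tonnes

428.72 tonnes


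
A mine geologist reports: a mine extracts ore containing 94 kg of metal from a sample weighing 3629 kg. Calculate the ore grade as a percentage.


2.5902%

Ore grade = (metal mass / ore mass) * 100
= (94 / 3629) * 100
= 0.02590245247 * 100
= 2.5902%


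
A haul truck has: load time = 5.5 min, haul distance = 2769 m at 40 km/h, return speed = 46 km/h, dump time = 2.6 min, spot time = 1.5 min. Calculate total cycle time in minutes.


Convert haul speed to m/min: 40 * 1000/60 = 666.6666667 m/min
Haul time = 2769 / 666.6666667 = 4.1535 min
Convert return speed to m/min: 46 * 1000/60 = 766.6666667 m/min
Return time = 2769 / 766.6666667 = 3.61173913 min
Total cycle time:
= 5.5 + 4.1535 + 2.6 + 3.61173913 + 1.5
= 17.3652 min

17.3652 min


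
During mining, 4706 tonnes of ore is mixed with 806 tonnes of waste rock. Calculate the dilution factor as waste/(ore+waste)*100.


14.6226%

Total material = ore + waste
= 4706 + 806 = 5512 tonnes
Dilution = waste / total * 100
= 806 / 5512 * 100
= 0.1462264151 * 100
= 14.6226%


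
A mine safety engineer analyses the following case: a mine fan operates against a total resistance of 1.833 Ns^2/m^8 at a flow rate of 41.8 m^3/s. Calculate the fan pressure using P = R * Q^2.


3202.6909 Pa

Compute Q^2:
Q^2 = 41.8^2 = 1747.24
Compute pressure:
P = R * Q^2 = 1.833 * 1747.24
= 3202.6909 Pa


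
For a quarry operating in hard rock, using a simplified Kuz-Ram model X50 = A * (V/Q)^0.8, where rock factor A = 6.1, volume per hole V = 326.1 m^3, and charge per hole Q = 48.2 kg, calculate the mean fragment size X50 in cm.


28.1561 cm

Compute V/Q:
V/Q = 326.1 / 48.2 = 6.765560166
Raise to the power 0.8:
(V/Q)^0.8 = 6.765560166^0.8 = 4.61575776
Multiply by A:
X50 = 6.1 * 4.61575776
= 28.1561 cm


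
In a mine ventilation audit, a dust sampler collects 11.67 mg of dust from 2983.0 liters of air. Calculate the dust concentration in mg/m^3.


Convert liters to m^3: 1 m^3 = 1000 L
Concentration = mass / volume * 1000
= 11.67 / 2983.0 * 1000
= 0.003912168957 * 1000
= 3.9122 mg/m^3

3.9122 mg/m^3


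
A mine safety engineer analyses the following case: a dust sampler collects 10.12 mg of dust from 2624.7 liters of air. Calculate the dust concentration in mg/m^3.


3.8557 mg/m^3

Convert liters to m^3: 1 m^3 = 1000 L
Concentration = mass / volume * 1000
= 10.12 / 2624.7 * 1000
= 0.003855678744 * 1000
= 3.8557 mg/m^3


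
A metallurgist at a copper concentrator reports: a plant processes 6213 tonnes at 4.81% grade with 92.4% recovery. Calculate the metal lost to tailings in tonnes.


22.7122 tonnes

Total metal in feed:
= 6213 * 4.81 / 100 = 298.8453 tonnes
Metal recovered:
= 298.8453 * 92.4 / 100 = 276.1330572 tonnes
Metal lost to tailings:
= 298.8453 - 276.1330572
= 22.7122 tonnes


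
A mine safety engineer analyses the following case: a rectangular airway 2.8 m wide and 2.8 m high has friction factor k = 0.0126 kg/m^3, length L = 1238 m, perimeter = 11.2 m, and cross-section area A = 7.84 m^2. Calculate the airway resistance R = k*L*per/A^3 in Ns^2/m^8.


0.3625 Ns^2/m^8

Compute the numerator:
k * L * per = 0.0126 * 1238 * 11.2
= 174.70656
Compute the denominator:
A^3 = 7.84^3 = 481.890304
Resistance:
R = 174.70656 / 481.890304
= 0.3625 Ns^2/m^8


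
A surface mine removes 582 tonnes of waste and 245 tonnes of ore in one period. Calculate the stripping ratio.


2.3755

Stripping ratio = waste tonnage / ore tonnage
= 582 / 245
= 2.3755


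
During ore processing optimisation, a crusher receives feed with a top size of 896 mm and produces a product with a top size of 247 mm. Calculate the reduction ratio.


Reduction ratio = feed size / product size
= 896 / 247
= 3.6275

3.6275


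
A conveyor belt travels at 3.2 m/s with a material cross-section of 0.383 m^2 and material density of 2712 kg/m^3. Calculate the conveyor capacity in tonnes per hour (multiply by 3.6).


Volumetric flow = speed * area
= 3.2 * 0.383 = 1.2256 m^3/s
Mass flow = volumetric * density
= 1.2256 * 2712 = 3323.8272 kg/s
Convert to t/h: multiply by 3.6
Capacity = 3323.8272 * 3.6
= 11965.7779 t/h

11965.7779 t/h


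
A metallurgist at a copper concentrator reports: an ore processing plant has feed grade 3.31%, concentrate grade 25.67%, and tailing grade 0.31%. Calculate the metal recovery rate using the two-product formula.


91.7424%

Using the two-product formula:
R = 100 * c * (f - t) / (f * (c - t))
Numerator = 100 * 25.67 * (3.31 - 0.31)
= 100 * 25.67 * 3.0
= 7701.0
Denominator = 3.31 * (25.67 - 0.31)
= 3.31 * 25.36
= 83.9416
R = 7701.0 / 83.9416
= 91.7424%


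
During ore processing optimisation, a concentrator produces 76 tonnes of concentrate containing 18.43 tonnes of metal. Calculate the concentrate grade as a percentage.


24.25%

Grade = (metal in concentrate / concentrate mass) * 100
= (18.43 / 76) * 100
= 0.2425 * 100
= 24.25%


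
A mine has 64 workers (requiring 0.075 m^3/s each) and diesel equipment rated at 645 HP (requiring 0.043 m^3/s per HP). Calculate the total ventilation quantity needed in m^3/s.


32.535 m^3/s

Airflow for workers:
Q_people = 64 * 0.075 = 4.8 m^3/s
Airflow for diesel equipment:
Q_diesel = 645 * 0.043 = 27.735 m^3/s
Total ventilation:
Q_total = 4.8 + 27.735
= 32.535 m^3/s


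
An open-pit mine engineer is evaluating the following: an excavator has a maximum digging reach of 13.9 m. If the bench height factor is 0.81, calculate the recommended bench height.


11.259 m

Bench height = reach * factor
= 13.9 * 0.81
= 11.259 m


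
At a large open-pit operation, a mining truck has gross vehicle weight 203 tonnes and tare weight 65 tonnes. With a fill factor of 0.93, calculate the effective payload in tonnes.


128.34 tonnes

Maximum payload = gross - tare
= 203 - 65 = 138 tonnes
Effective payload = max payload * fill factor
= 138 * 0.93
= 128.34 tonnes


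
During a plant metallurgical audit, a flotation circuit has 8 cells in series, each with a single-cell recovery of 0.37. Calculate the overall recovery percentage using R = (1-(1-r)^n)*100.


Complement of single-cell recovery:
1 - r = 1 - 0.37 = 0.63
Raise to power n:
(1 - r)^8 = 0.63^8 = 0.02481557803
Overall recovery:
R = (1 - 0.02481557803) * 100
= 97.5184%

97.5184%


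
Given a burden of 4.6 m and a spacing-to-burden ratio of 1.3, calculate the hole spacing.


Spacing = burden * ratio
= 4.6 * 1.3
= 5.98 m

5.98 m


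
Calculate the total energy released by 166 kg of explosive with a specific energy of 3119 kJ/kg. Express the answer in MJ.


517.754 MJ

Energy = mass * specific_energy / 1000
= 166 * 3119 / 1000
= 517754 / 1000
= 517.754 MJ


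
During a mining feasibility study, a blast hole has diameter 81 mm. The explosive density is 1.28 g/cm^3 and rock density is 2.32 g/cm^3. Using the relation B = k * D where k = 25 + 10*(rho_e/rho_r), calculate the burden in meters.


First, compute k:
rho_e / rho_r = 1.28 / 2.32 = 0.5517241379
k = 25 + 10 * 0.5517241379 = 30.51724138
Then, compute burden:
B = k * D / 1000 = 30.51724138 * 81 / 1000
= 2471.896552 / 1000
= 2.4719 m

2.4719 m


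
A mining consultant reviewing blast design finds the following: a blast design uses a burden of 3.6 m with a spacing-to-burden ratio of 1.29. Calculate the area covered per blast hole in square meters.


First, find the spacing:
Spacing = burden * ratio = 3.6 * 1.29
= 4.644 m
Then, calculate the area:
Area = burden * spacing = 3.6 * 4.644
= 16.7184 m^2

16.7184 m^2


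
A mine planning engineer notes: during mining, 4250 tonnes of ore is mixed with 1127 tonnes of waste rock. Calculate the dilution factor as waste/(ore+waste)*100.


20.9596%

Total material = ore + waste
= 4250 + 1127 = 5377 tonnes
Dilution = waste / total * 100
= 1127 / 5377 * 100
= 0.2095964292 * 100
= 20.9596%


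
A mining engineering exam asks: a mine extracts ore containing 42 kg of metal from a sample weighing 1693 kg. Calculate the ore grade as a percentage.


2.4808%

Ore grade = (metal mass / ore mass) * 100
= (42 / 1693) * 100
= 0.02480803308 * 100
= 2.4808%


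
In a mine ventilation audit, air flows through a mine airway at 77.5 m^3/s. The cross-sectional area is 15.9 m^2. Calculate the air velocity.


Velocity = flow rate / cross-sectional area
= 77.5 / 15.9
= 4.8742 m/s

4.8742 m/s
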